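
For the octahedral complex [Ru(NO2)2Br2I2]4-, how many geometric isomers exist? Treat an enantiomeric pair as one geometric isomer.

5

In an octahedral complex each vertex has one trans partner and four cis neighbours.
The distinct arrangements are (5 in all): NO2 trans, Br trans, I trans; NO2 cis, Br trans, I cis; NO2 trans, Br cis, I cis; NO2 cis, Br cis, I cis (chiral); NO2 cis, Br cis, I trans.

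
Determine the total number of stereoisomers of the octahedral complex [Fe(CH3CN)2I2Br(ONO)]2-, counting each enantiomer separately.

8

An octahedron has six vertices in three trans pairs; every non-trans pair is cis.
Systematic placement gives 6 geometric isomers: CH3CN cis, I cis (3 arrangements, 2 chiral); CH3CN cis, I trans; CH3CN trans, I cis; CH3CN trans, I trans.
Of these, 2 lack any improper symmetry element and so occur as enantiomeric pairs, giving 6 + 2 = 8 stereoisomers in total.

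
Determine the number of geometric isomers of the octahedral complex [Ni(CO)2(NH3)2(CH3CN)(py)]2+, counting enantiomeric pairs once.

6

An octahedron has six vertices in three trans pairs; every non-trans pair is cis.
Working through the distinct placements yields 6 geometric isomers: CO cis, NH3 cis (3 arrangements, 2 chiral); CO cis, NH3 trans; CO trans, NH3 cis; CO trans, NH3 trans.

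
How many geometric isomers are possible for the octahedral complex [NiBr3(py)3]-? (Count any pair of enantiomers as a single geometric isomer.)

2

An octahedron has six vertices in three trans pairs; every non-trans pair is cis.
There are 2 geometric isomers: Br mer; Br fac.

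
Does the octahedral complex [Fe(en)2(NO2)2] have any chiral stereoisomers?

An octahedron has six vertices in three trans pairs; every non-trans pair is cis.
Each en is bidentate and must span two cis positions.
Working through the distinct placements yields 2 geometric isomers: NO2 trans; NO2 cis (chiral).
One of these lacks any improper symmetry element and so occurs as an enantiomeric pair, giving 2 + 1 = 3 stereoisomers in total.

yes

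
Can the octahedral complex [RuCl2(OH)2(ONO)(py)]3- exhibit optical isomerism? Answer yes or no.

The six octahedral sites form three mutually perpendicular trans pairs.
The distinct arrangements are (6 in all): Cl trans, OH trans; Cl trans, OH cis; Cl cis, OH cis (3 arrangements, 2 chiral); Cl cis, OH trans.
Of these, 2 lack any improper symmetry element and so occur as enantiomeric pairs, giving 6 + 2 = 8 stereoisomers in total.

yes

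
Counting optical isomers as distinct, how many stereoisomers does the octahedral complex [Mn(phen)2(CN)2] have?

3

An octahedron has six vertices in three trans pairs; every non-trans pair is cis.
Each phen is bidentate and must span two cis positions.
Working through the distinct placements yields 2 geometric isomers: CN trans; CN cis (chiral).
One of these lacks any improper symmetry element and so occurs as an enantiomeric pair, giving 2 + 1 = 3 stereoisomers in total.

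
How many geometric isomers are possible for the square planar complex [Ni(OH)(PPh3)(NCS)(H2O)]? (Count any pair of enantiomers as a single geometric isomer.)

3

A square has two trans pairs of vertices; adjacent vertices are cis.
The distinct arrangements are (3 in all): (H2O/OH trans, NCS/PPh3 trans); (H2O/PPh3 trans, NCS/OH trans); (H2O/NCS trans, OH/PPh3 trans).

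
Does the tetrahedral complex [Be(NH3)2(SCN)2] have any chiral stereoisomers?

In a tetrahedral complex all four positions are equivalent and every pair of ligands is adjacent — there is no cis/trans distinction.
Only one geometric arrangement is possible.

no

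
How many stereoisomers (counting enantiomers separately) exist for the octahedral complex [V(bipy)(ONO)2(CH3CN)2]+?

The six octahedral sites form three mutually perpendicular trans pairs.
Each bipy is bidentate and must span two cis positions.
Systematic placement gives 3 geometric isomers: ONO cis, CH3CN trans; ONO cis, CH3CN cis (chiral); ONO trans, CH3CN cis.
One of these lacks any improper symmetry element and so occurs as an enantiomeric pair, giving 3 + 1 = 4 stereoisomers in total.

4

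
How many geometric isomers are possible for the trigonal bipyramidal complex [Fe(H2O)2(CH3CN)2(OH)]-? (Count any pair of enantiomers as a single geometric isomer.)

In a trigonal bipyramid the two axial positions differ from the three equatorial ones.
Exhaustive case analysis gives 5 geometric isomers.

5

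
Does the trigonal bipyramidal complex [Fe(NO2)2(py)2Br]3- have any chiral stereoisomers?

yes

A trigonal bipyramid has two axial and three equatorial sites, which are chemically inequivalent.
Placing the ligands in turn and identifying arrangements related by rotation or reflection leaves 5 distinct geometric isomers.
One of these lacks any improper symmetry element and so occurs as an enantiomeric pair, giving 5 + 1 = 6 stereoisomers in total.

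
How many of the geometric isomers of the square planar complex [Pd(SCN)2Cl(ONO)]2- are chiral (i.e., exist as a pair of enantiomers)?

0

In a square planar complex each vertex has one trans partner and two cis neighbours.
There are 2 geometric isomers: SCN cis; SCN trans.
Each arrangement has an internal mirror plane or centre of symmetry, so none is chiral.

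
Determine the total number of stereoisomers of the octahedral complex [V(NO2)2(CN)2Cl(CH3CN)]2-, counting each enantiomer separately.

8

The six octahedral sites form three mutually perpendicular trans pairs.
Systematic placement gives 6 geometric isomers: NO2 trans, CN cis; NO2 cis, CN cis (3 arrangements, 2 chiral); NO2 trans, CN trans; NO2 cis, CN trans.
Of these, 2 lack any improper symmetry element and so occur as enantiomeric pairs, giving 6 + 2 = 8 stereoisomers in total.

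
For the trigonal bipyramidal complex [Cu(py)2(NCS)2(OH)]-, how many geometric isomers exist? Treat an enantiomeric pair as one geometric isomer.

5

A trigonal bipyramid has two axial and three equatorial sites, which are chemically inequivalent.
Placing the ligands in turn and identifying arrangements related by rotation or reflection leaves 5 distinct geometric isomers.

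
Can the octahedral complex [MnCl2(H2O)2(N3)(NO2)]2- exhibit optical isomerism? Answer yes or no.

In an octahedral complex each vertex has one trans partner and four cis neighbours.
Working through the distinct placements yields 6 geometric isomers: Cl trans, H2O trans; Cl trans, H2O cis; Cl cis, H2O cis (3 arrangements, 2 chiral); Cl cis, H2O trans.
Of these, 2 lack any improper symmetry element and so occur as enantiomeric pairs, giving 6 + 2 = 8 stereoisomers in total.

yes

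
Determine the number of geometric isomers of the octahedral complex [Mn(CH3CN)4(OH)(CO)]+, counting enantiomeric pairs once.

2

An octahedron has six vertices in three trans pairs; every non-trans pair is cis.
The distinct arrangements are (2 in all): OH and CO mutually trans; OH and CO mutually cis.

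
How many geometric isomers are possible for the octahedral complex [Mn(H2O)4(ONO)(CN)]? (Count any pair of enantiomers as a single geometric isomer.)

The distinct arrangements are (2 in all): ONO and CN mutually cis; ONO and CN mutually trans.

2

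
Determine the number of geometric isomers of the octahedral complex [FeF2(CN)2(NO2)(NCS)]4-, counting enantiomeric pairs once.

The six octahedral sites form three mutually perpendicular trans pairs.
Systematic placement gives 6 geometric isomers: F trans, CN trans; F cis, CN trans; F cis, CN cis (3 arrangements, 2 chiral); F trans, CN cis.

6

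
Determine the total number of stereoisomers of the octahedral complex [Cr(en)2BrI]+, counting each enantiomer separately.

3

An octahedron has six vertices in three trans pairs; every non-trans pair is cis.
Each en is bidentate and must span two cis positions.
There are 2 geometric isomers: Br and I mutually trans; Br and I mutually cis (chiral).
One of these lacks any improper symmetry element and so occurs as an enantiomeric pair, giving 2 + 1 = 3 stereoisomers in total.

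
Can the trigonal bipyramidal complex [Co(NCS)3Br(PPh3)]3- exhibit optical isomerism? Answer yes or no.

In a trigonal bipyramid the two axial positions differ from the three equatorial ones.
Systematic placement gives 4 geometric isomers: Br axial, PPh3 equatorial; Br axial, PPh3 axial; Br equatorial, PPh3 equatorial; Br equatorial, PPh3 axial.
Each arrangement has an internal mirror plane or centre of symmetry, so none is chiral.

no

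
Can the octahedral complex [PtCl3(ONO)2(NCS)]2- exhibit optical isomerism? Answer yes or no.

The distinct arrangements are (3 in all): Cl mer, ONO trans; Cl mer, ONO cis; Cl fac, ONO cis.
Each arrangement has an internal mirror plane or centre of symmetry, so none is chiral.

no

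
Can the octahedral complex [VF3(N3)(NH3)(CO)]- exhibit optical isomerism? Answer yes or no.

An octahedron has six vertices in three trans pairs; every non-trans pair is cis.
There are 4 geometric isomers: F mer (3 arrangements); F fac (chiral).
One of these lacks any improper symmetry element and so occurs as an enantiomeric pair, giving 4 + 1 = 5 stereoisomers in total.

yes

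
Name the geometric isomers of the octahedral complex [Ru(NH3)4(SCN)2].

The six octahedral sites form three mutually perpendicular trans pairs.
The distinct arrangements are (2 in all): SCN trans; SCN cis.

cis and trans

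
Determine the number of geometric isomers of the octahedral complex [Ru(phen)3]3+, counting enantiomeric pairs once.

1

Each phen is bidentate and must span two cis positions.
Only one geometric arrangement is possible; it has no improper symmetry element, so it exists as a pair of enantiomers (2 stereoisomers).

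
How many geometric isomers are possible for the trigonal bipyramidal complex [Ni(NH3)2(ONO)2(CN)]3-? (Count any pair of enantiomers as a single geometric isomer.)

A trigonal bipyramid has two axial and three equatorial sites, which are chemically inequivalent.
Systematic enumeration (placing each ligand type in turn and discarding arrangements equivalent by rotation or reflection) gives 5 geometric isomers.

5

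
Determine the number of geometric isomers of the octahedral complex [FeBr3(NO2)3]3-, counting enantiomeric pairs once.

2

In an octahedral complex each vertex has one trans partner and four cis neighbours.
There are 2 geometric isomers: Br mer; Br fac.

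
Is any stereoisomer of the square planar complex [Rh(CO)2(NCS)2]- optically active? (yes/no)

Working through the distinct placements yields 2 geometric isomers: CO cis; CO trans.
Each arrangement has an internal mirror plane or centre of symmetry, so none is chiral.

no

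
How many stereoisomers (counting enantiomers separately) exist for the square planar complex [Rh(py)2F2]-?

Working through the distinct placements yields 2 geometric isomers: py cis; py trans.
Each arrangement has an internal mirror plane or centre of symmetry, so none is chiral.

2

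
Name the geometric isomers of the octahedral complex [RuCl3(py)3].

fac and mer

Systematic placement gives 2 geometric isomers: Cl mer; Cl fac.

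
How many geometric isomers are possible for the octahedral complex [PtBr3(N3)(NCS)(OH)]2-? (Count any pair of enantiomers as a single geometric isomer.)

In an octahedral complex each vertex has one trans partner and four cis neighbours.
Working through the distinct placements yields 4 geometric isomers: Br mer (3 arrangements); Br fac (chiral).

4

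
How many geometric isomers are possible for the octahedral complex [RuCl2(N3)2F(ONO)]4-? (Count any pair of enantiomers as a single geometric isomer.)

The six octahedral sites form three mutually perpendicular trans pairs.
The distinct arrangements are (6 in all): Cl trans, N3 cis; Cl trans, N3 trans; Cl cis, N3 cis (3 arrangements, 2 chiral); Cl cis, N3 trans.

6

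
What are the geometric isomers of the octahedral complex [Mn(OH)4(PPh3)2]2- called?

cis and trans

In an octahedral complex each vertex has one trans partner and four cis neighbours.
Systematic placement gives 2 geometric isomers: PPh3 trans; PPh3 cis.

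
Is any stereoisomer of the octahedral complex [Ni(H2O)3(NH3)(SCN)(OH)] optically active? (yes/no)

yes

In an octahedral complex each vertex has one trans partner and four cis neighbours.
The distinct arrangements are (4 in all): H2O mer (3 arrangements); H2O fac (chiral).
One of these lacks any improper symmetry element and so occurs as an enantiomeric pair, giving 4 + 1 = 5 stereoisomers in total.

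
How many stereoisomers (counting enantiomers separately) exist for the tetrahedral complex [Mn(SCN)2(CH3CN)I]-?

1

In a tetrahedral complex all four positions are equivalent and every pair of ligands is adjacent — there is no cis/trans distinction.
Only one geometric arrangement is possible.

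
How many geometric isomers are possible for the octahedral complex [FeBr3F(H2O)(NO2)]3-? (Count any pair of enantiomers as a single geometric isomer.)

4

The six octahedral sites form three mutually perpendicular trans pairs.
There are 4 geometric isomers: Br mer (3 arrangements); Br fac (chiral).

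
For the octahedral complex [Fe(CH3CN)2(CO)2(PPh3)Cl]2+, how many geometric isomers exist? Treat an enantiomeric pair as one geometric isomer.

6

In an octahedral complex each vertex has one trans partner and four cis neighbours.
The distinct arrangements are (6 in all): CH3CN trans, CO trans; CH3CN trans, CO cis; CH3CN cis, CO cis (3 arrangements, 2 chiral); CH3CN cis, CO trans.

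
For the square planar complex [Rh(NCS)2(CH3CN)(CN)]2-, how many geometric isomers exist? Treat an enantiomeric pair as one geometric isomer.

There are 2 geometric isomers: NCS cis; NCS trans.

2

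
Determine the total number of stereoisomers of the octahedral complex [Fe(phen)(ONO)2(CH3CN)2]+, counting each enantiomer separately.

An octahedron has six vertices in three trans pairs; every non-trans pair is cis.
Each phen is bidentate and must span two cis positions.
Working through the distinct placements yields 3 geometric isomers: ONO cis, CH3CN trans; ONO cis, CH3CN cis (chiral); ONO trans, CH3CN cis.
One of these lacks any improper symmetry element and so occurs as an enantiomeric pair, giving 3 + 1 = 4 stereoisomers in total.

4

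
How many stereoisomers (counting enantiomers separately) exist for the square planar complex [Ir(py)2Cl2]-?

2

A square has two trans pairs of vertices; adjacent vertices are cis.
Working through the distinct placements yields 2 geometric isomers: py cis; py trans.
Each arrangement has an internal mirror plane or centre of symmetry, so none is chiral.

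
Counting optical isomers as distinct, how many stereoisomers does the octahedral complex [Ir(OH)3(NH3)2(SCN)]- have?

The six octahedral sites form three mutually perpendicular trans pairs.
Systematic placement gives 3 geometric isomers: OH mer, NH3 trans; OH fac, NH3 cis; OH mer, NH3 cis.
Each arrangement has an internal mirror plane or centre of symmetry, so none is chiral.

3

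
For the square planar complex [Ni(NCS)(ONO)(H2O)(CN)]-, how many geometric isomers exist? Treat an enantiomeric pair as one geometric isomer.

3

A square has two trans pairs of vertices; adjacent vertices are cis.
There are 3 geometric isomers: (CN/NCS trans, H2O/ONO trans); (CN/ONO trans, H2O/NCS trans); (CN/H2O trans, NCS/ONO trans).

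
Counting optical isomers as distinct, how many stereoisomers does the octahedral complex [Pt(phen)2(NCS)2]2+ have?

3

An octahedron has six vertices in three trans pairs; every non-trans pair is cis.
Each phen is bidentate and must span two cis positions.
Systematic placement gives 2 geometric isomers: NCS trans; NCS cis (chiral).
One of these lacks any improper symmetry element and so occurs as an enantiomeric pair, giving 2 + 1 = 3 stereoisomers in total.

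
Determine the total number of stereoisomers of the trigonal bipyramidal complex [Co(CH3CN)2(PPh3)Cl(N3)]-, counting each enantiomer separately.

10

In a trigonal bipyramid the two axial positions differ from the three equatorial ones.
Exhaustive case analysis gives 7 geometric isomers.
Of these, 3 lack any improper symmetry element and so occur as enantiomeric pairs, giving 7 + 3 = 10 stereoisomers in total.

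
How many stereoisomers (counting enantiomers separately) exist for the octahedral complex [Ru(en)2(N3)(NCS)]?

3

An octahedron has six vertices in three trans pairs; every non-trans pair is cis.
Each en is bidentate and must span two cis positions.
Systematic placement gives 2 geometric isomers: N3 and NCS mutually trans; N3 and NCS mutually cis (chiral).
One of these lacks any improper symmetry element and so occurs as an enantiomeric pair, giving 2 + 1 = 3 stereoisomers in total.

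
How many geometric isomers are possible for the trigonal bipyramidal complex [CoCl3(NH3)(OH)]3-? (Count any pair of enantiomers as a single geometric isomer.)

4

In a trigonal bipyramid the two axial positions differ from the three equatorial ones.
There are 4 geometric isomers: NH3 equatorial, OH equatorial; NH3 axial, OH equatorial; NH3 equatorial, OH axial; NH3 axial, OH axial.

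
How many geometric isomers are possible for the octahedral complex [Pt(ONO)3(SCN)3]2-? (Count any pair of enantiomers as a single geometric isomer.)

2

In an octahedral complex each vertex has one trans partner and four cis neighbours.
The distinct arrangements are (2 in all): ONO mer; ONO fac.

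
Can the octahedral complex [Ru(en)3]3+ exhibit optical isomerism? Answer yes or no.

Each en is bidentate and must span two cis positions.
Only one geometric arrangement is possible; it has no improper symmetry element, so it exists as a pair of enantiomers (2 stereoisomers).

yes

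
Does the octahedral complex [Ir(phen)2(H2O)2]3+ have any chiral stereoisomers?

In an octahedral complex each vertex has one trans partner and four cis neighbours.
Each phen is bidentate and must span two cis positions.
Working through the distinct placements yields 2 geometric isomers: H2O trans; H2O cis (chiral).
One of these lacks any improper symmetry element and so occurs as an enantiomeric pair, giving 2 + 1 = 3 stereoisomers in total.

yes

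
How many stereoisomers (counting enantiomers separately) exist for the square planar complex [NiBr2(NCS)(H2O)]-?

In a square planar complex each vertex has one trans partner and two cis neighbours.
The distinct arrangements are (2 in all): Br cis; Br trans.
Each arrangement has an internal mirror plane or centre of symmetry, so none is chiral.

2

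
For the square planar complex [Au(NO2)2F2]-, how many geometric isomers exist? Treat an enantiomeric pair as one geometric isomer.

2

A square has two trans pairs of vertices; adjacent vertices are cis.
There are 2 geometric isomers: NO2 cis; NO2 trans.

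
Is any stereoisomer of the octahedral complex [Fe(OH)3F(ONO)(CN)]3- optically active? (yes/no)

yes

An octahedron has six vertices in three trans pairs; every non-trans pair is cis.
The distinct arrangements are (4 in all): OH mer (3 arrangements); OH fac (chiral).
One of these lacks any improper symmetry element and so occurs as an enantiomeric pair, giving 4 + 1 = 5 stereoisomers in total.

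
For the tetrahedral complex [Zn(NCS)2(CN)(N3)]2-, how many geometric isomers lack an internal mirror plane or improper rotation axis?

In a tetrahedral complex all four positions are equivalent and every pair of ligands is adjacent — there is no cis/trans distinction.
Only one geometric arrangement is possible.

0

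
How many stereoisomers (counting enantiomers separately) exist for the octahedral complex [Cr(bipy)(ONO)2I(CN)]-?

The six octahedral sites form three mutually perpendicular trans pairs.
Each bipy is bidentate and must span two cis positions.
Working through the distinct placements yields 4 geometric isomers: ONO cis (3 arrangements, 2 chiral); ONO trans.
Of these, 2 lack any improper symmetry element and so occur as enantiomeric pairs, giving 4 + 2 = 6 stereoisomers in total.

6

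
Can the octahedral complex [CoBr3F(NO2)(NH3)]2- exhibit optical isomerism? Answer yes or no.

yes

The distinct arrangements are (4 in all): Br mer (3 arrangements); Br fac (chiral).
One of these lacks any improper symmetry element and so occurs as an enantiomeric pair, giving 4 + 1 = 5 stereoisomers in total.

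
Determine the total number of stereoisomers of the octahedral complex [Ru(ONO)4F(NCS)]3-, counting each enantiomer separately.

An octahedron has six vertices in three trans pairs; every non-trans pair is cis.
The distinct arrangements are (2 in all): F and NCS mutually trans; F and NCS mutually cis.
Each arrangement has an internal mirror plane or centre of symmetry, so none is chiral.

2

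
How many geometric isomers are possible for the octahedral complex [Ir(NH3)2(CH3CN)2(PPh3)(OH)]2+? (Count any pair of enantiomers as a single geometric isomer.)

In an octahedral complex each vertex has one trans partner and four cis neighbours.
Working through the distinct placements yields 6 geometric isomers: NH3 trans, CH3CN trans; NH3 cis, CH3CN trans; NH3 cis, CH3CN cis (3 arrangements, 2 chiral); NH3 trans, CH3CN cis.

6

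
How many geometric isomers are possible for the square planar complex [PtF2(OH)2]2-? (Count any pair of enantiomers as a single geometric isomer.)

2

In a square planar complex each vertex has one trans partner and two cis neighbours.
Systematic placement gives 2 geometric isomers: F cis; F trans.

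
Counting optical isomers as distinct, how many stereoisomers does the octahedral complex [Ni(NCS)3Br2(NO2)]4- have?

The six octahedral sites form three mutually perpendicular trans pairs.
Systematic placement gives 3 geometric isomers: NCS mer, Br trans; NCS fac, Br cis; NCS mer, Br cis.
Each arrangement has an internal mirror plane or centre of symmetry, so none is chiral.

3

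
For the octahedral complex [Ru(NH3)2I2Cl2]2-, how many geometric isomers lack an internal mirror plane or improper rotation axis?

1

There are 5 geometric isomers: NH3 trans, I trans, Cl trans; NH3 cis, I cis, Cl trans; NH3 trans, I cis, Cl cis; NH3 cis, I cis, Cl cis (chiral); NH3 cis, I trans, Cl cis.
One of these lacks any improper symmetry element and so occurs as an enantiomeric pair, giving 5 + 1 = 6 stereoisomers in total.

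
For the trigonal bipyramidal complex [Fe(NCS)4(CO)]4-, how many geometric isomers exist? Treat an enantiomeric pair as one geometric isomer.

2

The distinct arrangements are (2 in all): CO axial; CO equatorial.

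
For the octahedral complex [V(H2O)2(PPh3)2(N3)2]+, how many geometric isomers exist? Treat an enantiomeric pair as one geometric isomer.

The six octahedral sites form three mutually perpendicular trans pairs.
Working through the distinct placements yields 5 geometric isomers: H2O trans, PPh3 trans, N3 trans; H2O trans, PPh3 cis, N3 cis; H2O cis, PPh3 trans, N3 cis; H2O cis, PPh3 cis, N3 cis (chiral); H2O cis, PPh3 cis, N3 trans.

5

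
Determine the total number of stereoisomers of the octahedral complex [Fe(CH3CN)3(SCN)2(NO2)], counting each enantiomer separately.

3

Systematic placement gives 3 geometric isomers: CH3CN mer, SCN trans; CH3CN mer, SCN cis; CH3CN fac, SCN cis.
Each arrangement has an internal mirror plane or centre of symmetry, so none is chiral.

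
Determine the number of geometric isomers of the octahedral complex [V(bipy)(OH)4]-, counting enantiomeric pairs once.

1

In an octahedral complex each vertex has one trans partner and four cis neighbours.
Each bipy is bidentate and must span two cis positions.
Only one geometric arrangement is possible.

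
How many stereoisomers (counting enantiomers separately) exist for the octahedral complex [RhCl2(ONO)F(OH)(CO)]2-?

15

In an octahedral complex each vertex has one trans partner and four cis neighbours.
Exhaustive case analysis gives 9 geometric isomers.
Of these, 6 lack any improper symmetry element and so occur as enantiomeric pairs, giving 9 + 6 = 15 stereoisomers in total.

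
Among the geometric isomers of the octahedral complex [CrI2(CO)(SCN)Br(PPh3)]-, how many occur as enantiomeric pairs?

6

An octahedron has six vertices in three trans pairs; every non-trans pair is cis.
Exhaustive case analysis gives 9 geometric isomers.
Of these, 6 lack any improper symmetry element and so occur as enantiomeric pairs, giving 9 + 6 = 15 stereoisomers in total.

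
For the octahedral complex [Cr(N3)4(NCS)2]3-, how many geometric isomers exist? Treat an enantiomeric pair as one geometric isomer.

In an octahedral complex each vertex has one trans partner and four cis neighbours.
Systematic placement gives 2 geometric isomers: NCS trans; NCS cis.

2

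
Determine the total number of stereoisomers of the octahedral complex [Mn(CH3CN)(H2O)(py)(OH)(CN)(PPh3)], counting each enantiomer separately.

Placing the ligands in turn and identifying arrangements related by rotation or reflection leaves 15 distinct geometric isomers.
Of these, 15 lack any improper symmetry element and so occur as enantiomeric pairs, giving 15 + 15 = 30 stereoisomers in total.

30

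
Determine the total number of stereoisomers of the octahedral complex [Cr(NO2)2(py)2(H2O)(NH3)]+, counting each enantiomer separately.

In an octahedral complex each vertex has one trans partner and four cis neighbours.
There are 6 geometric isomers: NO2 trans, py trans; NO2 cis, py cis (3 arrangements, 2 chiral); NO2 cis, py trans; NO2 trans, py cis.
Of these, 2 lack any improper symmetry element and so occur as enantiomeric pairs, giving 6 + 2 = 8 stereoisomers in total.

8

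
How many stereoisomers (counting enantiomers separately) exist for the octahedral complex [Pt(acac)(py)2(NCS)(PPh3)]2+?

6

Each acac is bidentate and must span two cis positions.
There are 4 geometric isomers: py cis (3 arrangements, 2 chiral); py trans.
Of these, 2 lack any improper symmetry element and so occur as enantiomeric pairs, giving 4 + 2 = 6 stereoisomers in total.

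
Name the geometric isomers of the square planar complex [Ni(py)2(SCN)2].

cis and trans

In a square planar complex each vertex has one trans partner and two cis neighbours.
There are 2 geometric isomers: py cis; py trans.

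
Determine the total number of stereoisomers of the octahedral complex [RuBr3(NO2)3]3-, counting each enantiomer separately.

2

There are 2 geometric isomers: Br mer; Br fac.
Each arrangement has an internal mirror plane or centre of symmetry, so none is chiral.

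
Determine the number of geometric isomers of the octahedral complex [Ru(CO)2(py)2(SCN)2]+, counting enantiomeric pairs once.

5

In an octahedral complex each vertex has one trans partner and four cis neighbours.
Working through the distinct placements yields 5 geometric isomers: CO trans, py trans, SCN trans; CO trans, py cis, SCN cis; CO cis, py trans, SCN cis; CO cis, py cis, SCN cis (chiral); CO cis, py cis, SCN trans.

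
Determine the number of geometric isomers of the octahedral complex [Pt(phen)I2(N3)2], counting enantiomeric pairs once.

In an octahedral complex each vertex has one trans partner and four cis neighbours.
Each phen is bidentate and must span two cis positions.
Working through the distinct placements yields 3 geometric isomers: I trans, N3 cis; I cis, N3 cis (chiral); I cis, N3 trans.

3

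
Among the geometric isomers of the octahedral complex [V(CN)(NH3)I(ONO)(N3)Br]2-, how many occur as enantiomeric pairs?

An octahedron has six vertices in three trans pairs; every non-trans pair is cis.
Systematic enumeration (placing each ligand type in turn and discarding arrangements equivalent by rotation or reflection) gives 15 geometric isomers.
Of these, 15 lack any improper symmetry element and so occur as enantiomeric pairs, giving 15 + 15 = 30 stereoisomers in total.

15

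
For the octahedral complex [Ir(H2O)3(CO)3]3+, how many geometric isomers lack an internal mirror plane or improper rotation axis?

Systematic placement gives 2 geometric isomers: H2O mer; H2O fac.
Each arrangement has an internal mirror plane or centre of symmetry, so none is chiral.

0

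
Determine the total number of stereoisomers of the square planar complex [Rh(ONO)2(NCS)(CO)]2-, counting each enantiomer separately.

2

A square has two trans pairs of vertices; adjacent vertices are cis.
Working through the distinct placements yields 2 geometric isomers: ONO cis; ONO trans.
Each arrangement has an internal mirror plane or centre of symmetry, so none is chiral.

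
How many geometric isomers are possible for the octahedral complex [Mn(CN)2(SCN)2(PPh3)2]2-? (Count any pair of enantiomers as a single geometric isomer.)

In an octahedral complex each vertex has one trans partner and four cis neighbours.
Working through the distinct placements yields 5 geometric isomers: CN trans, SCN trans, PPh3 trans; CN trans, SCN cis, PPh3 cis; CN cis, SCN trans, PPh3 cis; CN cis, SCN cis, PPh3 cis (chiral); CN cis, SCN cis, PPh3 trans.

5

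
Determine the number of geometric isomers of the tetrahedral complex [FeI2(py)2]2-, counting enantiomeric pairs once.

1

In a tetrahedral complex all four positions are equivalent and every pair of ligands is adjacent — there is no cis/trans distinction.
Only one geometric arrangement is possible.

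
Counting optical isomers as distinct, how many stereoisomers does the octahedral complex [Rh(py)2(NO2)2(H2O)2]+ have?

6

In an octahedral complex each vertex has one trans partner and four cis neighbours.
Systematic placement gives 5 geometric isomers: py trans, NO2 trans, H2O trans; py cis, NO2 cis, H2O trans; py trans, NO2 cis, H2O cis; py cis, NO2 cis, H2O cis (chiral); py cis, NO2 trans, H2O cis.
One of these lacks any improper symmetry element and so occurs as an enantiomeric pair, giving 5 + 1 = 6 stereoisomers in total.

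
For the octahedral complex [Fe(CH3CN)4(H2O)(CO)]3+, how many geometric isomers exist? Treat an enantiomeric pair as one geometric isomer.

The six octahedral sites form three mutually perpendicular trans pairs.
The distinct arrangements are (2 in all): H2O and CO mutually trans; H2O and CO mutually cis.

2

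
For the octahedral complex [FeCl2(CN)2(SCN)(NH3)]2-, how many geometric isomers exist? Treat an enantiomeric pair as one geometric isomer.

6

An octahedron has six vertices in three trans pairs; every non-trans pair is cis.
There are 6 geometric isomers: Cl trans, CN trans; Cl cis, CN trans; Cl cis, CN cis (3 arrangements, 2 chiral); Cl trans, CN cis.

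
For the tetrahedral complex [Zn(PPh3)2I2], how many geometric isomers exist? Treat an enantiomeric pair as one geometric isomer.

In a tetrahedral complex all four positions are equivalent and every pair of ligands is adjacent — there is no cis/trans distinction.
Only one geometric arrangement is possible.

1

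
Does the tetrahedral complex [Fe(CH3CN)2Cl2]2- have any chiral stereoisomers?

no

In a tetrahedral complex all four positions are equivalent and every pair of ligands is adjacent — there is no cis/trans distinction.
Only one geometric arrangement is possible.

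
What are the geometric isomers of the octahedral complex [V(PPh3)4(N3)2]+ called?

There are 2 geometric isomers: N3 trans; N3 cis.

cis and trans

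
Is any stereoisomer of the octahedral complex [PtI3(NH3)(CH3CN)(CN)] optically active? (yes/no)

An octahedron has six vertices in three trans pairs; every non-trans pair is cis.
Systematic placement gives 4 geometric isomers: I mer (3 arrangements); I fac (chiral).
One of these lacks any improper symmetry element and so occurs as an enantiomeric pair, giving 4 + 1 = 5 stereoisomers in total.

yes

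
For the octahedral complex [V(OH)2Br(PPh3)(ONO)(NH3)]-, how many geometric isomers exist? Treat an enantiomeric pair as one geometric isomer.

In an octahedral complex each vertex has one trans partner and four cis neighbours.
Systematic enumeration (placing each ligand type in turn and discarding arrangements equivalent by rotation or reflection) gives 9 geometric isomers.

9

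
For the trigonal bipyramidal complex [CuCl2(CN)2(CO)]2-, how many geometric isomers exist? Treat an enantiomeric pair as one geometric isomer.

Systematic enumeration (placing each ligand type in turn and discarding arrangements equivalent by rotation or reflection) gives 5 geometric isomers.

5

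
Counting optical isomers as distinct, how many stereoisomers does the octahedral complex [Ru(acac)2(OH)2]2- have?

Each acac is bidentate and must span two cis positions.
The distinct arrangements are (2 in all): OH trans; OH cis (chiral).
One of these lacks any improper symmetry element and so occurs as an enantiomeric pair, giving 2 + 1 = 3 stereoisomers in total.

3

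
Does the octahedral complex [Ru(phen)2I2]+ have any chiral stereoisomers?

The six octahedral sites form three mutually perpendicular trans pairs.
Each phen is bidentate and must span two cis positions.
There are 2 geometric isomers: I trans; I cis (chiral).
One of these lacks any improper symmetry element and so occurs as an enantiomeric pair, giving 2 + 1 = 3 stereoisomers in total.

yes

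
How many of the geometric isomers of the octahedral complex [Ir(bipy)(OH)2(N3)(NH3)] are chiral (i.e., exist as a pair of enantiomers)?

An octahedron has six vertices in three trans pairs; every non-trans pair is cis.
Each bipy is bidentate and must span two cis positions.
There are 4 geometric isomers: OH cis (3 arrangements, 2 chiral); OH trans.
Of these, 2 lack any improper symmetry element and so occur as enantiomeric pairs, giving 4 + 2 = 6 stereoisomers in total.

2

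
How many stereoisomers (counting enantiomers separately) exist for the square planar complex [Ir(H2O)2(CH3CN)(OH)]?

2

Working through the distinct placements yields 2 geometric isomers: H2O cis; H2O trans.
Each arrangement has an internal mirror plane or centre of symmetry, so none is chiral.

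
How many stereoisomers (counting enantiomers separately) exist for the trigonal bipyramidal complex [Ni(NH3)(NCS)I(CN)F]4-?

20

A trigonal bipyramid has two axial and three equatorial sites, which are chemically inequivalent.
Systematic enumeration (placing each ligand type in turn and discarding arrangements equivalent by rotation or reflection) gives 10 geometric isomers.
Of these, 10 lack any improper symmetry element and so occur as enantiomeric pairs, giving 10 + 10 = 20 stereoisomers in total.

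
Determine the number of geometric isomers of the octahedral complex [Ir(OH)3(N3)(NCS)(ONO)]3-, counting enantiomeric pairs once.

4

Systematic placement gives 4 geometric isomers: OH mer (3 arrangements); OH fac (chiral).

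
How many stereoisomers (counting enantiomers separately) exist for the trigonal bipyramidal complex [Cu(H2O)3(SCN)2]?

In a trigonal bipyramid the two axial positions differ from the three equatorial ones.
Systematic placement gives 3 geometric isomers: SCN both equatorial; SCN one axial, one equatorial; SCN both axial.
Each arrangement has an internal mirror plane or centre of symmetry, so none is chiral.

3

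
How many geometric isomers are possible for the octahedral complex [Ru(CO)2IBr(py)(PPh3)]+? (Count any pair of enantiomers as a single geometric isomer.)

An octahedron has six vertices in three trans pairs; every non-trans pair is cis.
Exhaustive case analysis gives 9 geometric isomers.

9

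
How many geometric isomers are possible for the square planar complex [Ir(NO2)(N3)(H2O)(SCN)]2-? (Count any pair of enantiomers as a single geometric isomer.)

3

In a square planar complex each vertex has one trans partner and two cis neighbours.
There are 3 geometric isomers: (H2O/NO2 trans, N3/SCN trans); (H2O/SCN trans, N3/NO2 trans); (H2O/N3 trans, NO2/SCN trans).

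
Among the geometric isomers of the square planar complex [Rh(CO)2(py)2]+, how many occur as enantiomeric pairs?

0

A square has two trans pairs of vertices; adjacent vertices are cis.
There are 2 geometric isomers: CO cis; CO trans.
Each arrangement has an internal mirror plane or centre of symmetry, so none is chiral.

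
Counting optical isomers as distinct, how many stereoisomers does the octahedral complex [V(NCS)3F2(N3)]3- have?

3

In an octahedral complex each vertex has one trans partner and four cis neighbours.
There are 3 geometric isomers: NCS mer, F trans; NCS mer, F cis; NCS fac, F cis.
Each arrangement has an internal mirror plane or centre of symmetry, so none is chiral.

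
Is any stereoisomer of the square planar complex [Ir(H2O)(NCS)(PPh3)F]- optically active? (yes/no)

no

In a square planar complex each vertex has one trans partner and two cis neighbours.
The distinct arrangements are (3 in all): (F/NCS trans, H2O/PPh3 trans); (F/PPh3 trans, H2O/NCS trans); (F/H2O trans, NCS/PPh3 trans).
Each arrangement has an internal mirror plane or centre of symmetry, so none is chiral.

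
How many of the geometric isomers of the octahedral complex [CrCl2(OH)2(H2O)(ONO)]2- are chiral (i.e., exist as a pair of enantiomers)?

2

An octahedron has six vertices in three trans pairs; every non-trans pair is cis.
Working through the distinct placements yields 6 geometric isomers: Cl trans, OH cis; Cl trans, OH trans; Cl cis, OH cis (3 arrangements, 2 chiral); Cl cis, OH trans.
Of these, 2 lack any improper symmetry element and so occur as enantiomeric pairs, giving 6 + 2 = 8 stereoisomers in total.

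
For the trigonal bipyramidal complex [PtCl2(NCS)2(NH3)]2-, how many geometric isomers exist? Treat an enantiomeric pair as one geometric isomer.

5

In a trigonal bipyramid the two axial positions differ from the three equatorial ones.
Placing the ligands in turn and identifying arrangements related by rotation or reflection leaves 5 distinct geometric isomers.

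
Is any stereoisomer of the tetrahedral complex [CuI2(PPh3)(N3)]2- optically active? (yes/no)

no

All four vertices of a tetrahedron are equivalent and mutually adjacent, so cis/trans isomerism cannot arise.
Only one geometric arrangement is possible.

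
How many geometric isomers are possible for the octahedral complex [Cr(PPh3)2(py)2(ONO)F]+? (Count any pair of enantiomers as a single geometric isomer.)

The distinct arrangements are (6 in all): PPh3 trans, py trans; PPh3 cis, py cis (3 arrangements, 2 chiral); PPh3 cis, py trans; PPh3 trans, py cis.

6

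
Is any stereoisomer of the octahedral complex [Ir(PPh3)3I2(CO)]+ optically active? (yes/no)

no

The six octahedral sites form three mutually perpendicular trans pairs.
Systematic placement gives 3 geometric isomers: PPh3 mer, I cis; PPh3 mer, I trans; PPh3 fac, I cis.
Each arrangement has an internal mirror plane or centre of symmetry, so none is chiral.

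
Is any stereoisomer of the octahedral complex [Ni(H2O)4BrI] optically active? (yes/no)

no

An octahedron has six vertices in three trans pairs; every non-trans pair is cis.
Systematic placement gives 2 geometric isomers: Br and I mutually cis; Br and I mutually trans.
Each arrangement has an internal mirror plane or centre of symmetry, so none is chiral.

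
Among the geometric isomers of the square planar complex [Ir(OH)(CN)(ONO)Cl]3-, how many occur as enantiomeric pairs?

In a square planar complex each vertex has one trans partner and two cis neighbours.
Systematic placement gives 3 geometric isomers: (CN/OH trans, Cl/ONO trans); (CN/ONO trans, Cl/OH trans); (CN/Cl trans, OH/ONO trans).
Each arrangement has an internal mirror plane or centre of symmetry, so none is chiral.

0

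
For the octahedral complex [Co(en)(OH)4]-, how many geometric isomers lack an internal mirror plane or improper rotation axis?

0

An octahedron has six vertices in three trans pairs; every non-trans pair is cis.
Each en is bidentate and must span two cis positions.
Only one geometric arrangement is possible.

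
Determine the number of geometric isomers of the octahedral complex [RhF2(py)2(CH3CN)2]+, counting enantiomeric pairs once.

5

In an octahedral complex each vertex has one trans partner and four cis neighbours.
Systematic placement gives 5 geometric isomers: F trans, py trans, CH3CN trans; F cis, py cis, CH3CN trans; F cis, py trans, CH3CN cis; F cis, py cis, CH3CN cis (chiral); F trans, py cis, CH3CN cis.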